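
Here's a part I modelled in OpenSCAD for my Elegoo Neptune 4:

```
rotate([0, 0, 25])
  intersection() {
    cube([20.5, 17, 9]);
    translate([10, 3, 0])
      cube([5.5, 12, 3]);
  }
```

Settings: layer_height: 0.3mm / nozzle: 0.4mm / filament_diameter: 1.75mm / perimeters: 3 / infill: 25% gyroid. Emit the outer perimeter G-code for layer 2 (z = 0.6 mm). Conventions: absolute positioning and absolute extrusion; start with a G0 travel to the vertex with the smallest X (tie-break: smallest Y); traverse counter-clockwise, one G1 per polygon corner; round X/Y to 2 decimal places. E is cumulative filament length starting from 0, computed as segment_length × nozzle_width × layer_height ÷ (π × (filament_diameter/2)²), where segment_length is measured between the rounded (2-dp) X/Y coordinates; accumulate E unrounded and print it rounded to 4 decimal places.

At z = 0.6 mm: the cube (footprint 20.5×17) is included at this height; the cube at (10, 3) is present — its section is the full 5.5×12 rectangle; Keeping only the common overlap: the 5.5×12 cube at (10, 3) lies inside the 20.5×17 cube, so the common part is the 5.5×12 cube at (10, 3) itself — 1 connected region; (rotated 25° about Z; rotation is an isometry so areas/perimeters/island counts are preserved). The outline is a single polygon with 4 vertices. Extrusion per mm of travel: 0.4 × 0.3 / (π × 0.875²) = 0.049890. Accumulating E over each segment gives final E = 1.7463.

G0 X2.72 Y17.82 Z0.60
G1 X7.80 Y6.95 E0.5986
G1 X12.78 Y9.27 E0.8727
G1 X7.71 Y20.15 E1.4715
G1 X2.72 Y17.82 E1.7463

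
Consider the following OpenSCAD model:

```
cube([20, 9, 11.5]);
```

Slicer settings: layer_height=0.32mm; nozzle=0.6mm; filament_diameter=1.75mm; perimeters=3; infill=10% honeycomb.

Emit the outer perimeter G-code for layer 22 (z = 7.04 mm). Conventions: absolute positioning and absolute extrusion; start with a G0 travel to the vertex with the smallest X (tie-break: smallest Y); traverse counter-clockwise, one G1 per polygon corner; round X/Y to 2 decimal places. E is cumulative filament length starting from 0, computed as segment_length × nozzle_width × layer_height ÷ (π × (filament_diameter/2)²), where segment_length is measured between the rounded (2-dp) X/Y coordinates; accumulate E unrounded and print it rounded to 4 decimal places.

At z = 7.04 mm: the 20×9 cube contributes its full rectangle. The outline is a single polygon with 4 vertices. Extrusion per mm of travel: 0.6 × 0.32 / (π × 0.875²) = 0.079824. Accumulating E over each segment gives final E = 4.6298.

G0 X0.00 Y0.00 Z7.04
G1 X20.00 Y0.00 E1.5965
G1 X20.00 Y9.00 E2.3149
G1 X0.00 Y9.00 E3.9114
G1 X0.00 Y0.00 E4.6298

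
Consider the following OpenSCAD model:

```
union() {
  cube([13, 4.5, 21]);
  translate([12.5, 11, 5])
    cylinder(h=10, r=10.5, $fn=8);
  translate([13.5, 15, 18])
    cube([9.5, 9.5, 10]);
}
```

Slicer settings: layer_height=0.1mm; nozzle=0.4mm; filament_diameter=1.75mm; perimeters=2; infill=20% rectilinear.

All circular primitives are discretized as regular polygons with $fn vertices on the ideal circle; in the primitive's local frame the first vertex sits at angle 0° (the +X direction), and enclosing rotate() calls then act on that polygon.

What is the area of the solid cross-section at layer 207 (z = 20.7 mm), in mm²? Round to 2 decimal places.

At z = 20.7 mm: the cube (footprint 13×4.5) is included at this height (area 58.50 mm²); the cylinder at (12.5, 11) is not intersected at this z (z outside [5, 15]); the cube at (13.5, 15) is present — its section is the full 9.5×9.5 rectangle (area 90.25 mm²); Taking the union: the 2 present regions are separate (no shared area or edge), so areas and boundary lengths simply add and each stays a separate island — area = 148.75 mm². Overall, the cross-section has 2 separate islands. Net area = 148.75 mm².

148.75 mm²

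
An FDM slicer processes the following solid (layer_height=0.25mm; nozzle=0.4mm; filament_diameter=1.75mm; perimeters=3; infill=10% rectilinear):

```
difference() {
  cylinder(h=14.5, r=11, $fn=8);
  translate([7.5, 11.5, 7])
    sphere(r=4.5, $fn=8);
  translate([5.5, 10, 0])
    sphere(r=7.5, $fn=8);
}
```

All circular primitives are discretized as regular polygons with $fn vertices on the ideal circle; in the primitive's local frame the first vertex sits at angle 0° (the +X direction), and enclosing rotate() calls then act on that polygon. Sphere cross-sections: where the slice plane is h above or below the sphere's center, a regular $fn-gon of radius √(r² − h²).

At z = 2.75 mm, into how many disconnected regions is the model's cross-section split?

1

At z = 2.75 mm: the cylinder: section is a regular 8-gon, circumradius r=11; the sphere at (7.5, 11.5): section is a regular 8-gon, circumradius = √(r²−h²) = √(4.5²−4.25²) = 1.479; the r=7.5 sphere at (5.5, 10) slices to a regular 8-gon of circumradius 6.978 (√(r²−h²) with h=2.75 from center); Subtracting the remaining from the first: starting from the r=11 cylinder, the r=4.5 sphere at (7.5, 11.5) misses the remaining region (no effect); the r=7.5 sphere at (5.5, 10) partially overlaps it — only the 48.05 mm² overlap (of its 137.71 mm²) is removed, clipping the outline — 1 connected region. The result has 1 disconnected region.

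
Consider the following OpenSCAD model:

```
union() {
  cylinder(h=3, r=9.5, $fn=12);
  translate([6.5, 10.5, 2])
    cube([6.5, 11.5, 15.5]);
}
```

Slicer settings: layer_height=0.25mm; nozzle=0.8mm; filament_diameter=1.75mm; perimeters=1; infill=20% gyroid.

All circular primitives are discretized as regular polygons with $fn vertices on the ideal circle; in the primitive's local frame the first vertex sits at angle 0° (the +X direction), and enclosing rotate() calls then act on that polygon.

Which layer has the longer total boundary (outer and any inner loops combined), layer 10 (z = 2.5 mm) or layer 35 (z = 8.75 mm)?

layer 10 (z = 2.5 mm)

Layer 10 (z = 2.5): the cylinder: section is a regular 12-gon, circumradius r=9.5 (perimeter = 2·12·9.500·sin(180°/12) = 59.01 mm); the 6.5×11.5 cube at (6.5, 10.5) contributes its full rectangle (perimeter 36.00 mm); Combining (union): the 2 present regions are separate (no shared area or edge), so areas and boundary lengths simply add and each stays a separate island — boundary = 95.01 mm. So its perimeter = 95.01 mm. Layer 35 (z = 8.75): the cylinder is absent (z outside [0, 3]); the 6.5×11.5 cube at (6.5, 10.5) contributes its full rectangle (perimeter 36.00 mm); Taking the union: only the 6.5×11.5 cube at (6.5, 10.5) is present, so the union is just that shape — boundary = 36.00 mm. So its perimeter = 36.00 mm. Layer 10 is larger (95.01 vs 36.00 mm).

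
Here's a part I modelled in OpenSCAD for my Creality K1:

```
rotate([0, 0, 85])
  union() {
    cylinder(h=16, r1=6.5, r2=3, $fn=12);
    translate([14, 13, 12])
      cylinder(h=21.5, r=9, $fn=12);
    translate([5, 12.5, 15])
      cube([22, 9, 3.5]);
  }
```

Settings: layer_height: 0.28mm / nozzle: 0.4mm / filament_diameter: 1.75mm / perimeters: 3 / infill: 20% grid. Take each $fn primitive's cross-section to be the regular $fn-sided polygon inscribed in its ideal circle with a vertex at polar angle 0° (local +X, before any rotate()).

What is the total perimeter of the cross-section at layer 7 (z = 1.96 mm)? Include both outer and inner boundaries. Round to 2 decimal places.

At z = 1.96 mm: the cone (r1=6.5→r2=3) has section circumradius 6.071 here — a regular 12-gon (perimeter = 2·12·6.071·sin(180°/12) = 37.71 mm); the cylinder at (14, 13) does not reach this height (z outside [12, 33.5]); the cube at (5, 12.5) is absent (z outside [15, 18.5]); Combining (union): only the cone is present, so the union is just that shape — boundary = 37.71 mm; (whole slice rotated 85° about Z — lengths, areas and connectivity unchanged). Overall, the cross-section is a single solid region. Total boundary length (outer) = 37.71 mm.

37.71 mm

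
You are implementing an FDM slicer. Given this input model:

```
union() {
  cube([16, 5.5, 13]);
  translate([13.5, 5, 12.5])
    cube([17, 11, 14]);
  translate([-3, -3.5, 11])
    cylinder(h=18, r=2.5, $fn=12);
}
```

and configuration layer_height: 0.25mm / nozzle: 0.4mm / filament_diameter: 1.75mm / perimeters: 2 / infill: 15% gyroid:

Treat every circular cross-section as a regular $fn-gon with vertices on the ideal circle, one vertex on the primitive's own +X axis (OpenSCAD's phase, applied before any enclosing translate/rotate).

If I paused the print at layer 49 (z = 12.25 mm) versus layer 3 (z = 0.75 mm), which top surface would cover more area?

Layer 49 (z = 12.25): the cube (footprint 16×5.5) is included at this height (area 88.00 mm²); the cube at (13.5, 5) does not reach this height (z outside [12.5, 26.5]); the cylinder at (-3, -3.5): section is a regular 12-gon, circumradius r=2.5 (area = (12/2)·2.500²·sin(360°/12) = 18.75 mm²); Merging all regions: the 2 present regions are separate (no shared area or edge), so areas and boundary lengths simply add and each stays a separate island — area = 106.75 mm². So its area = 106.75 mm². Layer 3 (z = 0.75): the cube is present — its section is the full 16×5.5 rectangle (area 88.00 mm²); the cube at (13.5, 5) is not intersected at this z (z outside [12.5, 26.5]); the cylinder at (-3, -3.5) is absent (z outside [11, 29]); Taking the union: only the 16×5.5 cube is present, so the union is just that shape — area = 88.00 mm². So its area = 88.00 mm². Layer 49 is larger (106.75 vs 88.00 mm²).

layer 49 (z = 12.25 mm)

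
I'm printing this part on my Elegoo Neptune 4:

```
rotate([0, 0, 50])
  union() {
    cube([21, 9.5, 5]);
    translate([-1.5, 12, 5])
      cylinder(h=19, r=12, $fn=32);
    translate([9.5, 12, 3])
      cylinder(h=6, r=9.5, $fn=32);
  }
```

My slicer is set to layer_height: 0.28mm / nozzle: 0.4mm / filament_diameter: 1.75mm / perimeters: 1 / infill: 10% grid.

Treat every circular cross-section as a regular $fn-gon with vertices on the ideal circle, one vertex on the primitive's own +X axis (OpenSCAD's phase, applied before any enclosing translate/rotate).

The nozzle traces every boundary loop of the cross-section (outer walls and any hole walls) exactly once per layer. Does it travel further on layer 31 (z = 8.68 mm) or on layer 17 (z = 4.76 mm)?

layer 31 (z = 8.68 mm)

Layer 31 (z = 8.68): the cube is not intersected at this z (z outside [0, 5]); the cylinder at (-1.5, 12): section is a regular 32-gon, circumradius r=12 (perimeter = 2·32·12.000·sin(180°/32) = 75.28 mm); the cylinder at (9.5, 12): section is a regular 32-gon, circumradius r=9.5 (perimeter = 2·32·9.500·sin(180°/32) = 59.59 mm); Merging all regions: the regions partially overlap (shared area 133.81 mm²), so the edge portions inside another operand are dropped and the merged outline is re-measured after clipping — boundary = 91.08 mm; (whole slice rotated 50° about Z — lengths, areas and connectivity unchanged). So its perimeter = 91.08 mm. Layer 17 (z = 4.76): the cube (footprint 21×9.5) is included at this height (perimeter 61.00 mm); the cylinder at (-1.5, 12) is absent (z outside [5, 24]); the cylinder at (9.5, 12): section is a regular 32-gon, circumradius r=9.5 (perimeter = 2·32·9.500·sin(180°/32) = 59.59 mm); Merging all regions: the regions partially overlap (shared area 94.06 mm²), so the edge portions inside another operand are dropped and the merged outline is re-measured after clipping — boundary = 77.63 mm; (rotated 50° about Z; rotation is an isometry so areas/perimeters/island counts are preserved). So its perimeter = 77.63 mm. Layer 31 is larger (91.08 vs 77.63 mm).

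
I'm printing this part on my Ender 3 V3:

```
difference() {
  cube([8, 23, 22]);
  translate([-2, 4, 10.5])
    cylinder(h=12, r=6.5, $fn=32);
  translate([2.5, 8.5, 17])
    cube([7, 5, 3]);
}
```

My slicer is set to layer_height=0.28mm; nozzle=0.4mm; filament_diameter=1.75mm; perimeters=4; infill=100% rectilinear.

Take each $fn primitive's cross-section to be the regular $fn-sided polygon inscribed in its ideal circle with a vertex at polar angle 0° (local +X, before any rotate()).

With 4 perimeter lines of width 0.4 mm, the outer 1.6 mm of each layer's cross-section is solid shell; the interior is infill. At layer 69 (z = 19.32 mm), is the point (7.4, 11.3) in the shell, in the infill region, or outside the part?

outside

At z = 19.32 mm: the cube is present — its section is the full 8×23 rectangle; the r=6.5 cylinder at (-2, 4) contributes a regular 32-gon of circumradius 6.5; the 7×5 cube at (2.5, 8.5) contributes its full rectangle; Taking the first minus the rest: starting from the 8×23 cube, the r=6.5 cylinder at (-2, 4) partially overlaps it — only the 36.38 mm² overlap (of its 131.88 mm²) is removed, clipping the outline; the 7×5 cube at (2.5, 8.5) partially overlaps it — only the 27.48 mm² overlap (of its 35.00 mm²) is removed, clipping the outline — 2 connected regions. Overall, the cross-section has 2 separate islands. The nearest boundary edge runs (8.00, 13.50)→(2.50, 13.50); distance from the point to it = 2.20 mm. The point is not inside any of the regions above, so it lies outside the cross-section (2.20 mm from the nearest boundary).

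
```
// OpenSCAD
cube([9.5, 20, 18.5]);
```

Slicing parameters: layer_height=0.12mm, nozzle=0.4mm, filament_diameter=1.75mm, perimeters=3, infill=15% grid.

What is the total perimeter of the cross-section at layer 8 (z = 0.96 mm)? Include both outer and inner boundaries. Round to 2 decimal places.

59.00 mm

At z = 0.96 mm: the cube is present — its section is the full 9.5×20 rectangle (perimeter 59.00 mm). Overall, the cross-section is a single solid region. Total boundary length (outer) = 59.00 mm.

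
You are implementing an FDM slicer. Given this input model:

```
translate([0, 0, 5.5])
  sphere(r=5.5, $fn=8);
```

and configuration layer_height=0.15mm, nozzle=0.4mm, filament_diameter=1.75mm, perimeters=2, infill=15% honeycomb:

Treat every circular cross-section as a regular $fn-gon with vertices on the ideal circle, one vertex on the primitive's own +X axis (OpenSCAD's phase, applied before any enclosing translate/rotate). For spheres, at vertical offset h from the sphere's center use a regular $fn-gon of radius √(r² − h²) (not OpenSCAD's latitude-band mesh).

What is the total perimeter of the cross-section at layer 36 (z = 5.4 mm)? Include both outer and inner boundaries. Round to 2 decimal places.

At z = 5.4 mm: the r=5.5 sphere contributes a regular 8-gon of circumradius √(5.5²−0.1²) = 5.499 (perimeter = 2·8·5.499·sin(180°/8) = 33.67 mm). Overall, the cross-section is a single solid region. Total boundary length (outer) = 33.67 mm.

33.67 mm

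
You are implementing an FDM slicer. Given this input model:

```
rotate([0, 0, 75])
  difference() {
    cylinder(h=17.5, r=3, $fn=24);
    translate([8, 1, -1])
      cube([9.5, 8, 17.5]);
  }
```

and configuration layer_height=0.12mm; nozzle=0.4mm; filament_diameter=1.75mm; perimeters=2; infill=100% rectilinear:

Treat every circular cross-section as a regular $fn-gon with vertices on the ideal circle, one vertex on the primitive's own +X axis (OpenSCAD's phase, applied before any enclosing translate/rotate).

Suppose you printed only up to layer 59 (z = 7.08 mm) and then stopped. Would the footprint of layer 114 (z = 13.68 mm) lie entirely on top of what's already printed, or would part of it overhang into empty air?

entirely on top

Compare the two slices. At z = 7.08: the r=3 cylinder contributes a regular 24-gon of circumradius 3 (area = (24/2)·3.000²·sin(360°/24) = 27.95 mm²); the cube at (8, 1) is present — its section is the full 9.5×8 rectangle (area 76.00 mm²); Taking the first minus the rest: starting from the r=3 cylinder (27.95 mm²), the 9.5×8 cube at (8, 1) misses the remaining region (no effect) — area = 27.95 mm²; (whole slice rotated 75° about Z — lengths, areas and connectivity unchanged). At z = 13.68: the cylinder: section is a regular 24-gon, circumradius r=3 (area = (24/2)·3.000²·sin(360°/24) = 27.95 mm²); the cube at (8, 1) (footprint 9.5×8) is included at this height (area 76.00 mm²); Taking the first minus the rest: starting from the r=3 cylinder (27.95 mm²), the 9.5×8 cube at (8, 1) misses the remaining region (no effect) — area = 27.95 mm²; (rotated 75° about Z; rotation is an isometry so areas/perimeters/island counts are preserved). Checking containment: the cross-section at z = 13.68 is a subset of the cross-section at z = 7.08.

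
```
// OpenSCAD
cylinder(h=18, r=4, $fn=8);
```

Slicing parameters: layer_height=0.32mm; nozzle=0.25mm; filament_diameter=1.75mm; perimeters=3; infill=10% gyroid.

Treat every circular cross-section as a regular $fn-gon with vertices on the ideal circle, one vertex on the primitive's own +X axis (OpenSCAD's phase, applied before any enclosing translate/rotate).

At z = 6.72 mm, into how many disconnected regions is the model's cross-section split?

1

At z = 6.72 mm: the cylinder: section is a regular 8-gon, circumradius r=4. The result has 1 disconnected region.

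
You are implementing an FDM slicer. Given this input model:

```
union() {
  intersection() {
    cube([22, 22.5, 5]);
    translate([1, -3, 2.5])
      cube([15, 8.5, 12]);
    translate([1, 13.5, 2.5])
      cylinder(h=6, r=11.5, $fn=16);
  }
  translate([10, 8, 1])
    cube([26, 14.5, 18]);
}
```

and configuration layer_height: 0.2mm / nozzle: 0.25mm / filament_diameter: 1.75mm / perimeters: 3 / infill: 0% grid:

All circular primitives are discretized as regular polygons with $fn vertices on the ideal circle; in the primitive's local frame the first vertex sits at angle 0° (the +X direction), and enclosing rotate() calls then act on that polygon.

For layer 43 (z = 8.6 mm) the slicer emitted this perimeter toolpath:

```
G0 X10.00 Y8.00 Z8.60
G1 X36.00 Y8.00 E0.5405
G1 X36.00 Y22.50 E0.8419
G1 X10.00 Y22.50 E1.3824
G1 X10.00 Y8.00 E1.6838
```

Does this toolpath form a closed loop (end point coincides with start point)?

Start point (G0): (10.00, 8.00). End point (last G1): the path returns to the start — closed.

yes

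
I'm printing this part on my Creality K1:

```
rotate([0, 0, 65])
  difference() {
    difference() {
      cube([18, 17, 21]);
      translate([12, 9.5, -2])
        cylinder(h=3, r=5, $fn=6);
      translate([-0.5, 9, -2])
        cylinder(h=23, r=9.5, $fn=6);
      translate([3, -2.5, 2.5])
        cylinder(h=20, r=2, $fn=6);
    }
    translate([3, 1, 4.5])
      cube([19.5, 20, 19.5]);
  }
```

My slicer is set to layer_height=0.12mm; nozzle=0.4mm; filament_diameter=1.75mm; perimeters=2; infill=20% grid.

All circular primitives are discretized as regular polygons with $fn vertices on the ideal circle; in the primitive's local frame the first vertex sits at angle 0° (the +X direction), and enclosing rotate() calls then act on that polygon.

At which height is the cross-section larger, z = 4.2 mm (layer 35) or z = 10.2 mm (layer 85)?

Layer 35 (z = 4.2): the cube is present — its section is the full 18×17 rectangle (area 306.00 mm²); the cylinder at (12, 9.5) does not reach this height (z outside [-2, 1]); the r=9.5 cylinder at (-0.5, 9) contributes a regular 6-gon of circumradius 9.5 (area = (6/2)·9.500²·sin(360°/6) = 234.48 mm²); the cylinder at (3, -2.5): section is a regular 6-gon, circumradius r=2 (area = (6/2)·2.000²·sin(360°/6) = 10.39 mm²); Subtracting the remaining from the first: starting from the 18×17 cube (306.00 mm²), the r=9.5 cylinder at (-0.5, 9) partially overlaps it — only the 108.03 mm² overlap (of its 234.48 mm²) is removed, clipping the outline; the r=2 cylinder at (3, -2.5) misses the remaining region (no effect) — area = 197.97 mm²; the cube at (3, 1) does not reach this height (z outside [4.5, 24]); After the difference (first − rest): none of the subtracted shapes is present at this height, so the result so far is unchanged — area = 197.97 mm²; (whole slice rotated 65° about Z — lengths, areas and connectivity unchanged). So its area = 197.97 mm². Layer 85 (z = 10.2): the cube (footprint 18×17) is included at this height (area 306.00 mm²); the cylinder at (12, 9.5) is not intersected at this z (z outside [-2, 1]); the r=9.5 cylinder at (-0.5, 9) contributes a regular 6-gon of circumradius 9.5 (area = (6/2)·9.500²·sin(360°/6) = 234.48 mm²); the r=2 cylinder at (3, -2.5) gives a regular 6-gon of circumradius 2 (constant along its height) (area = (6/2)·2.000²·sin(360°/6) = 10.39 mm²); Subtracting the remaining from the first: starting from the 18×17 cube (306.00 mm²), the r=9.5 cylinder at (-0.5, 9) partially overlaps it — only the 108.03 mm² overlap (of its 234.48 mm²) is removed, clipping the outline; the r=2 cylinder at (3, -2.5) misses the remaining region (no effect) — area = 197.97 mm²; the cube at (3, 1) is present — its section is the full 19.5×20 rectangle (area 390.00 mm²); After the difference (first − rest): starting from the result so far (197.97 mm²), the 19.5×20 cube at (3, 1) partially overlaps it — only the 180.95 mm² overlap (of its 390.00 mm²) is removed, clipping the outline — area = 17.02 mm²; (rotated 65° about Z; rotation is an isometry so areas/perimeters/island counts are preserved). So its area = 17.02 mm². Layer 35 is larger (197.97 vs 17.02 mm²).

layer 35 (z = 4.2 mm)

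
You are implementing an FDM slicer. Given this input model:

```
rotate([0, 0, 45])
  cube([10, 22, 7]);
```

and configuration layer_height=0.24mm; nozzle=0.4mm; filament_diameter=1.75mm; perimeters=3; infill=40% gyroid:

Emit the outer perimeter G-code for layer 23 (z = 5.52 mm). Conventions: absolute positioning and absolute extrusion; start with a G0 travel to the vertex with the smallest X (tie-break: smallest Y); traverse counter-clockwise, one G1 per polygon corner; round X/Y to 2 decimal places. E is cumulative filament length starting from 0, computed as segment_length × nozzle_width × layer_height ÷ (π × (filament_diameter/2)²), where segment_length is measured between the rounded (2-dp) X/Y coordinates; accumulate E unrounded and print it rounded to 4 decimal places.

G0 X-15.56 Y15.56 Z5.52
G1 X0.00 Y0.00 E0.8783
G1 X7.07 Y7.07 E1.2773
G1 X-8.49 Y22.63 E2.1556
G1 X-15.56 Y15.56 E2.5547

At z = 5.52 mm: the cube (footprint 10×22) is included at this height; (whole slice rotated 45° about Z — lengths, areas and connectivity unchanged). The outline is a single polygon with 4 vertices. Extrusion per mm of travel: 0.4 × 0.24 / (π × 0.875²) = 0.039912. Accumulating E over each segment gives final E = 2.5547.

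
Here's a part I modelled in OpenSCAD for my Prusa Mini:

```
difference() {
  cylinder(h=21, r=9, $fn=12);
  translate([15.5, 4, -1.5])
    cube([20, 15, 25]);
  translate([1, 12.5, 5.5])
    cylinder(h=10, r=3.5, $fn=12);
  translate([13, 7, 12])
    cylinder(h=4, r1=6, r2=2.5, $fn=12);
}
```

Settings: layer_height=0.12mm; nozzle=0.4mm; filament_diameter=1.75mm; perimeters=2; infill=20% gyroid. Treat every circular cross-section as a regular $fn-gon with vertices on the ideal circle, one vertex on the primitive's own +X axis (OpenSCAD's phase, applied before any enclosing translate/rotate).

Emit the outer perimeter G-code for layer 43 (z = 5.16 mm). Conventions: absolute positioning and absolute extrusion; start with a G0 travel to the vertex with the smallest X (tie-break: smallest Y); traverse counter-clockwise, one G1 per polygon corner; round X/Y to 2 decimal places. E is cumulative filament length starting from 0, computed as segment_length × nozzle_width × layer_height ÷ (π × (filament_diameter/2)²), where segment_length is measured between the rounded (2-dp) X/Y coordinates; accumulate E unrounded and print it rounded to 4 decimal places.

G0 X-9.00 Y0.00 Z5.16
G1 X-7.79 Y-4.50 E0.0930
G1 X-4.50 Y-7.79 E0.1858
G1 X0.00 Y-9.00 E0.2788
G1 X4.50 Y-7.79 E0.3718
G1 X7.79 Y-4.50 E0.4647
G1 X9.00 Y0.00 E0.5577
G1 X7.79 Y4.50 E0.6507
G1 X4.50 Y7.79 E0.7435
G1 X0.00 Y9.00 E0.8365
G1 X-4.50 Y7.79 E0.9295
G1 X-7.79 Y4.50 E1.0223
G1 X-9.00 Y0.00 E1.1153

At z = 5.16 mm: the cylinder: section is a regular 12-gon, circumradius r=9; the cube at (15.5, 4) is present — its section is the full 20×15 rectangle; the cylinder at (1, 12.5) is not intersected at this z (z outside [5.5, 15.5]); the cone at (13, 7) is absent (z outside [12, 16]); Subtracting the remaining from the first: starting from the r=9 cylinder, the 20×15 cube at (15.5, 4) misses the remaining region (no effect) — 1 connected region. The outline is a single polygon with 12 vertices. Extrusion per mm of travel: 0.4 × 0.12 / (π × 0.875²) = 0.019956. Accumulating E over each segment gives final E = 1.1153.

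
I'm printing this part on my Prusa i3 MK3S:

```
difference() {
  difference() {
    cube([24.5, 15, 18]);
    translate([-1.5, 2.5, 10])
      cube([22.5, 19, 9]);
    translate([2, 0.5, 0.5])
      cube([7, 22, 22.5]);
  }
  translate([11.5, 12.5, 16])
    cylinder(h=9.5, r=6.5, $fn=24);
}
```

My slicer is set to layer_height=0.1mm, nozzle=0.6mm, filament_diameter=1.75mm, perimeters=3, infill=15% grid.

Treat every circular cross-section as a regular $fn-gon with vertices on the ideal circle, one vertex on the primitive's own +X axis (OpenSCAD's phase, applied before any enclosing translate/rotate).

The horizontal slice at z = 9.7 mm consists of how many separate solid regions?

1

At z = 9.7 mm: the cube is present — its section is the full 24.5×15 rectangle; the cube at (-1.5, 2.5) does not reach this height (z outside [10, 19]); the cube at (2, 0.5) is present — its section is the full 7×22 rectangle; Subtracting the remaining from the first: starting from the 24.5×15 cube, the 7×22 cube at (2, 0.5) partially overlaps it — only the 101.50 mm² overlap (of its 154.00 mm²) is removed, clipping the outline — 1 connected region; the cylinder at (11.5, 12.5) is not intersected at this z (z outside [16, 25.5]); After the difference (first − rest): none of the subtracted shapes is present at this height, so that combined region is unchanged — 1 connected region. The result has 1 disconnected region.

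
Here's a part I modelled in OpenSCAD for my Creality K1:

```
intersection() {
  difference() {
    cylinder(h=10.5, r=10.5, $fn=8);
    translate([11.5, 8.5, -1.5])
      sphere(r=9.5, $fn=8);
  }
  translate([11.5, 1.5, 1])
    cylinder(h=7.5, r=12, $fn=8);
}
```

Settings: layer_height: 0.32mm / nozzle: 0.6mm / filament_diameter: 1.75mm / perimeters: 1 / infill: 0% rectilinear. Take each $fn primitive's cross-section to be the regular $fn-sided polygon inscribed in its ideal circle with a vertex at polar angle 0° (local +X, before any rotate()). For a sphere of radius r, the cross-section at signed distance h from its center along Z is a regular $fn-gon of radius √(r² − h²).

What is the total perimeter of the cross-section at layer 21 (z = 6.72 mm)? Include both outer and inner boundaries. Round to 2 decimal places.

43.59 mm

At z = 6.72 mm: the r=10.5 cylinder gives a regular 8-gon of circumradius 10.5 (constant along its height) (perimeter = 2·8·10.500·sin(180°/8) = 64.29 mm); the r=9.5 sphere at (11.5, 8.5) contributes a regular 8-gon of circumradius √(9.5²−8.22²) = 4.763 (perimeter = 2·8·4.763·sin(180°/8) = 29.16 mm); Taking the first minus the rest: starting from the r=10.5 cylinder, the r=9.5 sphere at (11.5, 8.5) partially overlaps it — only the 0.58 mm² overlap (of its 64.15 mm²) is removed, clipping the outline — boundary = 64.29 mm; the r=12 cylinder at (11.5, 1.5) contributes a regular 8-gon of circumradius 12 (perimeter = 2·8·12.000·sin(180°/8) = 73.48 mm); After intersecting: the r=12 cylinder at (11.5, 1.5) partially overlaps the result so far; clipping to the common part keeps 122.42 mm² — boundary = 43.59 mm. Overall, the cross-section is a single solid region. Total boundary length (outer) = 43.59 mm.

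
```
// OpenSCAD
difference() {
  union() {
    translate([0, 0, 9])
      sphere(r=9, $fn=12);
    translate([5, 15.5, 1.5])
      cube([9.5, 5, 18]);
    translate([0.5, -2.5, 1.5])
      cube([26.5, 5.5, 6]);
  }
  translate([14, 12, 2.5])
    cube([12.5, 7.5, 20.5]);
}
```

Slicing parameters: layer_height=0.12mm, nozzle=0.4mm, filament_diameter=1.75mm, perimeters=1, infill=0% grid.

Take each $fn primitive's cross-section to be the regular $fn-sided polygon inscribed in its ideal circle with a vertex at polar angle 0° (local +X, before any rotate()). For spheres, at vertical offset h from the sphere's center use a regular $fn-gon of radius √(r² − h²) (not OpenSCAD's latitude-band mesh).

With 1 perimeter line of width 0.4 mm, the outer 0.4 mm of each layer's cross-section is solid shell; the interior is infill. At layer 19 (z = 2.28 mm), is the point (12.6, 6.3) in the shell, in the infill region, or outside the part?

outside

At z = 2.28 mm: the r=9 sphere contributes a regular 12-gon of circumradius √(9²−6.72²) = 5.987; the 9.5×5 cube at (5, 15.5) contributes its full rectangle; the 26.5×5.5 cube at (0.5, -2.5) contributes its full rectangle; Taking the union: the regions partially overlap (shared area 28.13 mm²), so overlapping operands fuse into one piece — 2 connected regions; the cube at (14, 12) is absent (z outside [2.5, 23]); Taking the first minus the rest: none of the subtracted shapes is present at this height, so the result so far is unchanged — 2 connected regions. Overall, the cross-section has 2 separate islands. The nearest boundary edge runs (5.18, 3.00)→(27.00, 3.00); distance from the point to it = 3.30 mm. The point is not inside any of the regions above, so it lies outside the cross-section (3.30 mm from the nearest boundary).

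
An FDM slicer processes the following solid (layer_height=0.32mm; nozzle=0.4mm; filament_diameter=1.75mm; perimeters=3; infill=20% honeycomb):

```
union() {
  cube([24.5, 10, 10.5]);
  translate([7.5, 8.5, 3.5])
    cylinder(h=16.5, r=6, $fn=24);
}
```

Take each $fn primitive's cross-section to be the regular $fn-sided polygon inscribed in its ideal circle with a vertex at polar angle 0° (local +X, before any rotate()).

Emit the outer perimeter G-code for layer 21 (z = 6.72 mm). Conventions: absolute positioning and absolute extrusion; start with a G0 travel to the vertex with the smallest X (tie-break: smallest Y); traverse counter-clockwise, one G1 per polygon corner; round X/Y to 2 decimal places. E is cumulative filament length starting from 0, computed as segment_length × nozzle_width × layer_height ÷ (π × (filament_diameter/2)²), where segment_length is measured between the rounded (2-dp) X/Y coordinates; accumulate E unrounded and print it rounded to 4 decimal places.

At z = 6.72 mm: the cube is present — its section is the full 24.5×10 rectangle; the cylinder at (7.5, 8.5): section is a regular 24-gon, circumradius r=6; Combining (union): the regions partially overlap (shared area 73.61 mm²), so overlapping operands fuse into one piece — 1 connected region. The outline is a single polygon with 17 vertices. Extrusion per mm of travel: 0.4 × 0.32 / (π × 0.875²) = 0.053216. Accumulating E over each segment gives final E = 3.8941.

G0 X0.00 Y0.00 Z6.72
G1 X24.50 Y0.00 E1.3038
G1 X24.50 Y10.00 E1.8360
G1 X13.30 Y10.00 E2.4320
G1 X13.30 Y10.05 E2.4346
G1 X12.70 Y11.50 E2.5182
G1 X11.74 Y12.74 E2.6016
G1 X10.50 Y13.70 E2.6851
G1 X9.05 Y14.30 E2.7686
G1 X7.50 Y14.50 E2.8517
G1 X5.95 Y14.30 E2.9349
G1 X4.50 Y13.70 E3.0184
G1 X3.26 Y12.74 E3.1019
G1 X2.30 Y11.50 E3.1853
G1 X1.70 Y10.05 E3.2688
G1 X1.70 Y10.00 E3.2715
G1 X0.00 Y10.00 E3.3620
G1 X0.00 Y0.00 E3.8941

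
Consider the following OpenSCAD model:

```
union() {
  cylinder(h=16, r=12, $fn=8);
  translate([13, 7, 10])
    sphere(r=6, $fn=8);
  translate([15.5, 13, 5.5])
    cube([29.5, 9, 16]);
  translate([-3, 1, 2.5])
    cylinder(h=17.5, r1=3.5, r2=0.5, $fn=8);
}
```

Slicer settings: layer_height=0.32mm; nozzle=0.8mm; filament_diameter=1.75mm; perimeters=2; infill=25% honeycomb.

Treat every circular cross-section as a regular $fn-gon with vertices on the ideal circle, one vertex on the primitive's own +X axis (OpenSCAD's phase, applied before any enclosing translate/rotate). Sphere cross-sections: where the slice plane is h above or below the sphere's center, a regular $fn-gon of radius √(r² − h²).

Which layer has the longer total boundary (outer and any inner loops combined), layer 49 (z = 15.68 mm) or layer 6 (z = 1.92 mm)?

Layer 49 (z = 15.68): the cylinder: section is a regular 8-gon, circumradius r=12 (perimeter = 2·8·12.000·sin(180°/8) = 73.48 mm); the r=6 sphere at (13, 7) contributes a regular 8-gon of circumradius √(6²−5.68²) = 1.933 (perimeter = 2·8·1.933·sin(180°/8) = 11.84 mm); the cube at (15.5, 13) is present — its section is the full 29.5×9 rectangle (perimeter 77.00 mm); the cone at (-3, 1): at t=0.753 of its height the radius interpolates to r₁+(r₂−r₁)t = 1.241, giving a regular 8-gon of that circumradius (perimeter = 2·8·1.241·sin(180°/8) = 7.60 mm); Combining (union): the regions partially overlap (shared area 4.35 mm²), so the edge portions inside another operand are dropped and the merged outline is re-measured after clipping — boundary = 162.31 mm. So its perimeter = 162.31 mm. Layer 6 (z = 1.92): the r=12 cylinder contributes a regular 8-gon of circumradius 12 (perimeter = 2·8·12.000·sin(180°/8) = 73.48 mm); the sphere at (13, 7) is absent (|z−center|=8.080 > r=6); the cube at (15.5, 13) is not intersected at this z (z outside [5.5, 21.5]); the cone at (-3, 1) is not intersected at this z (z outside [2.5, 20]); Taking the union: only the r=12 cylinder is present, so the union is just that shape — boundary = 73.48 mm. So its perimeter = 73.48 mm. Layer 49 is larger (162.31 vs 73.48 mm).

layer 49 (z = 15.68 mm)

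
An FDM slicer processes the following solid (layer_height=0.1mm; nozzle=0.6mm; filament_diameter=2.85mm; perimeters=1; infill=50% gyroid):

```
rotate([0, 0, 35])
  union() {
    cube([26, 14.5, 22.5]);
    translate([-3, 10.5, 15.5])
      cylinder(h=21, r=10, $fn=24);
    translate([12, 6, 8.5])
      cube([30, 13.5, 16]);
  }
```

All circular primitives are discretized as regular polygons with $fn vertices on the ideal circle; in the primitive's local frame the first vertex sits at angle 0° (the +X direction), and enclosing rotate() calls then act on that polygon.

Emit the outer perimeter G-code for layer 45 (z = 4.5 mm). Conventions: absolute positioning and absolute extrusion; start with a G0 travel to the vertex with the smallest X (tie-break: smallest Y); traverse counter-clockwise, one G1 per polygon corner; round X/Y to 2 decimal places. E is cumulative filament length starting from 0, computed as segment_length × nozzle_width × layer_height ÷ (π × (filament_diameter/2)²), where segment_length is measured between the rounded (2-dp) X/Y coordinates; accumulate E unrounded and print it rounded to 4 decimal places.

G0 X-8.32 Y11.88 Z4.50
G1 X0.00 Y0.00 E0.1364
G1 X21.30 Y14.91 E0.3809
G1 X12.98 Y26.79 E0.5174
G1 X-8.32 Y11.88 E0.7619

At z = 4.5 mm: the cube is present — its section is the full 26×14.5 rectangle; the cylinder at (-3, 10.5) is absent (z outside [15.5, 36.5]); the cube at (12, 6) does not reach this height (z outside [8.5, 24.5]); Taking the union: only the 26×14.5 cube is present, so the union is just that shape — 1 connected region; (whole slice rotated 35° about Z — lengths, areas and connectivity unchanged). The outline is a single polygon with 4 vertices. Extrusion per mm of travel: 0.6 × 0.1 / (π × 1.425²) = 0.009405. Accumulating E over each segment gives final E = 0.7619.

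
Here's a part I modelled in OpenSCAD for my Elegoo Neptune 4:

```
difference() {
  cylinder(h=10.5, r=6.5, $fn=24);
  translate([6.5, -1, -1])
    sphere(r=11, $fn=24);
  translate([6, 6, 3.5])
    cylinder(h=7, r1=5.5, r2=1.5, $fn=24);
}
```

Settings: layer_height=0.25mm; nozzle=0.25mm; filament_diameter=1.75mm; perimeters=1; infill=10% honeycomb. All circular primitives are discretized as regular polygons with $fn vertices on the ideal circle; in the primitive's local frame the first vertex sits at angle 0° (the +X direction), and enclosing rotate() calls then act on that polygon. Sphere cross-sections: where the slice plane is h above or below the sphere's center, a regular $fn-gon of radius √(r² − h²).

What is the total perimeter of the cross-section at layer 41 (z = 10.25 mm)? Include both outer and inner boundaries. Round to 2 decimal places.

40.72 mm

At z = 10.25 mm: the cylinder: section is a regular 24-gon, circumradius r=6.5 (perimeter = 2·24·6.500·sin(180°/24) = 40.72 mm); the sphere at (6.5, -1) is absent (|z−center|=11.250 > r=11); the cone at (6, 6) (r1=5.5→r2=1.5) has section circumradius 1.643 here — a regular 24-gon (perimeter = 2·24·1.643·sin(180°/24) = 10.29 mm); Subtracting the remaining from the first: starting from the r=6.5 cylinder, the cone at (6, 6) misses the remaining region (no effect) — boundary = 40.72 mm. Overall, the cross-section is a single solid region. Total boundary length (outer) = 40.72 mm.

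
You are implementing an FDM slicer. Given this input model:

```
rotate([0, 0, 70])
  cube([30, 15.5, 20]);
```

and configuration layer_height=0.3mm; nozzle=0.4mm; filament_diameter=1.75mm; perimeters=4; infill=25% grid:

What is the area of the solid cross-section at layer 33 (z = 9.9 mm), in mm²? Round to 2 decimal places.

At z = 9.9 mm: the 30×15.5 cube contributes its full rectangle (area 465.00 mm²); (whole slice rotated 70° about Z — lengths, areas and connectivity unchanged). Overall, the cross-section is a single solid region. Net area = 465.00 mm².

465.00 mm²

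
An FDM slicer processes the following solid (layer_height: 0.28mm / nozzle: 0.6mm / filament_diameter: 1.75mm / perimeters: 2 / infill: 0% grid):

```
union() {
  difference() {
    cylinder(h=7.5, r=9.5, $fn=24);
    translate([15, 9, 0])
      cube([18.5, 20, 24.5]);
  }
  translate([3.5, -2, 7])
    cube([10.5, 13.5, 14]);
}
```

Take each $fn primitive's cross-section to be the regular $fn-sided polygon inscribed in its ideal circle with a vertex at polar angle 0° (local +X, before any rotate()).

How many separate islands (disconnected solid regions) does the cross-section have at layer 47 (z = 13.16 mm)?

At z = 13.16 mm: the cylinder does not reach this height (z outside [0, 7.5]); the 18.5×20 cube at (15, 9) contributes its full rectangle; After the difference (first − rest): the first operand is absent here, so nothing remains; the 10.5×13.5 cube at (3.5, -2) contributes its full rectangle; Combining (union): only the 10.5×13.5 cube at (3.5, -2) is present, so the union is just that shape — 1 connected region. Overall, the cross-section is a single solid region. Island count = 1.

1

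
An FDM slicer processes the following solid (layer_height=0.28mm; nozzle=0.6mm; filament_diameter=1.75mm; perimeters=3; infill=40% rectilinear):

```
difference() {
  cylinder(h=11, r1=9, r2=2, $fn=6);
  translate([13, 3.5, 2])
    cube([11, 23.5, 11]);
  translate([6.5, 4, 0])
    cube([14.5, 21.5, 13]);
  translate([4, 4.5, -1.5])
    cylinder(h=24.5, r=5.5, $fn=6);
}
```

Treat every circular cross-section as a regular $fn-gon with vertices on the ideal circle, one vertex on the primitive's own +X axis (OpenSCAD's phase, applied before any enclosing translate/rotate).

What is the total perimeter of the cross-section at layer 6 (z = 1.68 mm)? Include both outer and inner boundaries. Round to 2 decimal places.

51.65 mm

At z = 1.68 mm: the cone (r1=9→r2=2) has section circumradius 7.931 here — a regular 6-gon (perimeter = 2·6·7.931·sin(180°/6) = 47.59 mm); the cube at (13, 3.5) is absent (z outside [2, 13]); the cube at (6.5, 4) (footprint 14.5×21.5) is included at this height (perimeter 72.00 mm); the r=5.5 cylinder at (4, 4.5) gives a regular 6-gon of circumradius 5.5 (constant along its height) (perimeter = 2·6·5.500·sin(180°/6) = 33.00 mm); Taking the first minus the rest: starting from the cone, the 14.5×21.5 cube at (6.5, 4) misses the remaining region (no effect); the r=5.5 cylinder at (4, 4.5) partially overlaps it — only the 44.72 mm² overlap (of its 78.59 mm²) is removed, clipping the outline — boundary = 51.65 mm. Overall, the cross-section is a single solid region. Total boundary length (outer) = 51.65 mm.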